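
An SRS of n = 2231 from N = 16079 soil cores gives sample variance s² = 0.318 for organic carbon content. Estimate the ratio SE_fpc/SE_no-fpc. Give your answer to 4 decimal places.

f = n/N = 2231/16079 = 0.13875241.
SE_no-fpc = √(s²/n) = 0.011938885; SE_fpc = √((1−f)s²/n) = 0.011079694.
Ratio = √(1−f) = 0.92803426.

0.9280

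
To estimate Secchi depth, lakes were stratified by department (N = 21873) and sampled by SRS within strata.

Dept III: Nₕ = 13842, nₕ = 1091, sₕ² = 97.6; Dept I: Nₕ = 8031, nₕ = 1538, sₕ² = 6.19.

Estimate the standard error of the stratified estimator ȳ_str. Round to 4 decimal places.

Var(ȳ_str) = Σₕ Wₕ²(1 − fₕ)sₕ²/nₕ with Wₕ = Nₕ/N, N = 21873.
Dept III: Wₕ = 0.63283500; term = 0.63283500²·(1 − 0.07881809)·97.6/1091 = 0.03300285.
Dept I: Wₕ = 0.36716500; term = 0.36716500²·(1 − 0.19150791)·6.19/1538 = 4.3866465 × 10^-4.
Sum = 0.033441515.
SE = √(0.033441515) = 0.1829.

0.1829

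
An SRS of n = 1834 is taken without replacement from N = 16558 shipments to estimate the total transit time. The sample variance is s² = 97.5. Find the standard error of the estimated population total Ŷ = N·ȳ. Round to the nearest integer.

Var(Ŷ) = N²·Var(ȳ) = N²·(1 − n/N)·s²/n.
f = 1834/16558 = 0.11076217; Var(ȳ) = 0.88923783·97.5/1834 = 0.047274094.
Var(Ŷ) = 16558² · 0.047274094 = 1.2961014 × 10^7.
SE(Ŷ) = √(1.2961014 × 10^7) = 3600.

3600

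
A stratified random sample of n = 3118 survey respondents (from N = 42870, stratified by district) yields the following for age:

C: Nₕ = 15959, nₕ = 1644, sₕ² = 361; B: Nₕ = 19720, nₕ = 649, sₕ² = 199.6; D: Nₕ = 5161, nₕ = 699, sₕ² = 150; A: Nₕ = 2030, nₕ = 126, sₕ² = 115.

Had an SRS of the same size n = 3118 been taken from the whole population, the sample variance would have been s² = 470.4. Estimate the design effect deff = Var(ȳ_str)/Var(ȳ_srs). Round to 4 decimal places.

0.6779

Var(ȳ_str) = Σ Wₕ²(1−fₕ)sₕ²/nₕ with Wₕ = Nₕ/42870:
  C: (15959/42870)²·(1−1644/15959)·361/1644 = 0.027295776
  B: (19720/42870)²·(1−649/19720)·199.6/649 = 0.062934567
  D: (5161/42870)²·(1−699/5161)·150/699 = 0.0026888746
  A: (2030/42870)²·(1−126/2030)·115/126 = 0.0019194788
  → Var(ȳ_str) = 0.094838696.
Var(ȳ_srs) = (1 − 3118/42870)·470.4/3118 = 0.13989323.
deff = 0.094838696 / 0.13989323 = 0.6779.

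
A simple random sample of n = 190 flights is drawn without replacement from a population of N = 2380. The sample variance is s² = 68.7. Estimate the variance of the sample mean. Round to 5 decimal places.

0.33271

Under SRS without replacement, Var(ȳ) = (1 − f)·s²/n with f = n/N = 190/2380 = 0.07983193.
Var(ȳ) = (1 − 0.07983193)·68.7/190 = 0.92016807·0.36157895 = 0.3327134.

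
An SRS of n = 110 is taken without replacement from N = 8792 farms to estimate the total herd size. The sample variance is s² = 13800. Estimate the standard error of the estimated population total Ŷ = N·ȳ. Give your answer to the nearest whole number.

97858

Var(Ŷ) = N²·Var(ȳ) = N²·(1 − n/N)·s²/n.
f = 110/8792 = 0.01251137; Var(ȳ) = 0.98748863·13800/110 = 123.88494.
Var(Ŷ) = 8792² · 123.88494 = 9.5762147 × 10^9.
SE(Ŷ) = √(9.5762147 × 10^9) = 97858.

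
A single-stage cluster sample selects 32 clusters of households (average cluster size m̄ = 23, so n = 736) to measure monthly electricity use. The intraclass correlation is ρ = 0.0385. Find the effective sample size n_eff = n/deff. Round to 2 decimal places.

deff = 1 + (23 − 1)·0.0385 = 1 + 0.847 = 1.847.
n_eff = 736 / 1.847 = 398.48.

398.48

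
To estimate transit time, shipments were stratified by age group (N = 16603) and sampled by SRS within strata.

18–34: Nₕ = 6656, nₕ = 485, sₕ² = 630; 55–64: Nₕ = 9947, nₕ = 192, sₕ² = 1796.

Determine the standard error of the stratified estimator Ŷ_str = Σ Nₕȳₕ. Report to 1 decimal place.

31000.3

Var(Ŷ_str) = Σₕ Nₕ²(1 − fₕ)sₕ²/nₕ.
18–34: 6656²·(1 − 485/6656)·630/485 = 5.3354084 × 10^7.
55–64: 9947²·(1 − 192/9947)·1796/192 = 9.0766271 × 10^8.
Sum = 9.6101679 × 10^8.
SE = √(9.6101679 × 10^8) = 31000.3.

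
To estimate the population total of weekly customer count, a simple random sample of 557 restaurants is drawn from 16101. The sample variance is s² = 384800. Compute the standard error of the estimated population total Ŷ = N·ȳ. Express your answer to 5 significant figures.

415810

Var(Ŷ) = N²·Var(ȳ) = N²·(1 − n/N)·s²/n.
f = 557/16101 = 0.03459412; Var(ȳ) = 0.96540588·384800/557 = 666.94467.
Var(Ŷ) = 16101² · 666.94467 = 1.729002 × 10^11.
SE(Ŷ) = √(1.729002 × 10^11) = 415810.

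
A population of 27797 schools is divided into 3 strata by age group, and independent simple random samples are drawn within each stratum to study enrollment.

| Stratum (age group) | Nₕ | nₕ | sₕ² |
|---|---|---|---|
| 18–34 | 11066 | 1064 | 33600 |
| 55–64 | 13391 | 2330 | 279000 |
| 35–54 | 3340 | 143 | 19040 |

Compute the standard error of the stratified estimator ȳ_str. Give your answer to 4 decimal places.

Var(ȳ_str) = Σₕ Wₕ²(1 − fₕ)sₕ²/nₕ with Wₕ = Nₕ/N, N = 27797.
18–34: Wₕ = 0.39810051; term = 0.39810051²·(1 − 0.09615037)·33600/1064 = 4.5235491.
55–64: Wₕ = 0.48174263; term = 0.48174263²·(1 − 0.17399746)·279000/2330 = 22.954077.
35–54: Wₕ = 0.12015685; term = 0.12015685²·(1 − 0.04281437)·19040/143 = 1.8400268.
Sum = 29.317653.
SE = √(29.317653) = 5.4146.

5.4146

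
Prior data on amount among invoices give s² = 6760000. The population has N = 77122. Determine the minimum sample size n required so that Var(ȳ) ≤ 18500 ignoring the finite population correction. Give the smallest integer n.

Without fpc, n₀ = s²/D = 6760000/18500 = 365.4054.
Rounding up, n = 366.

366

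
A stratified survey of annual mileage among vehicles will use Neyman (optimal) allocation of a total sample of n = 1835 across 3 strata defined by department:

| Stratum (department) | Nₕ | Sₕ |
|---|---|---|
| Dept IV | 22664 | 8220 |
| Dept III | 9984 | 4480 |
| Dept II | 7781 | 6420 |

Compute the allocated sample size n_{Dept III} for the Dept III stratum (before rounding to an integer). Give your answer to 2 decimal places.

Neyman allocation: nₕ = n·NₕSₕ / Σⱼ NⱼSⱼ.
Σ NⱼSⱼ = 22664·8220 + 9984·4480 + 7781·6420 = 2.8098042 × 10^8.
n_{Dept III} = 1835·9984·4480 / (2.8098042 × 10^8) = 292.11.

292.11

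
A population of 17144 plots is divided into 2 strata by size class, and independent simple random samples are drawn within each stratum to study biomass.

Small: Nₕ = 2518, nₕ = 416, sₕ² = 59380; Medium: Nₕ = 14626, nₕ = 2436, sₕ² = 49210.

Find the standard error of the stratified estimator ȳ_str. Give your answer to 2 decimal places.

Var(ȳ_str) = Σₕ Wₕ²(1 − fₕ)sₕ²/nₕ with Wₕ = Nₕ/N, N = 17144.
Small: Wₕ = 0.14687354; term = 0.14687354²·(1 − 0.16521048)·59380/416 = 2.5704608.
Medium: Wₕ = 0.85312646; term = 0.85312646²·(1 − 0.16655271)·49210/2436 = 12.254089.
Sum = 14.82455.
SE = √(14.82455) = 3.85.

3.85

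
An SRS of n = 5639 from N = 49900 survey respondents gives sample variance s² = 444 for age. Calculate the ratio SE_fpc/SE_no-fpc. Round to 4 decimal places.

0.9418

f = n/N = 5639/49900 = 0.11300601.
SE_no-fpc = √(s²/n) = 0.28060179; SE_fpc = √((1−f)s²/n) = 0.26427177.
Ratio = √(1−f) = 0.94180358.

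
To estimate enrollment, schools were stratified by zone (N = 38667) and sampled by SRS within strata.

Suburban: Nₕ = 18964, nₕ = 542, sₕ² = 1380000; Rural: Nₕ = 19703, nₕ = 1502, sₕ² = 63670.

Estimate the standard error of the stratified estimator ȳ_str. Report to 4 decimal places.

24.5987

Var(ȳ_str) = Σₕ Wₕ²(1 − fₕ)sₕ²/nₕ with Wₕ = Nₕ/N, N = 38667.
Suburban: Wₕ = 0.49044405; term = 0.49044405²·(1 − 0.02858047)·1380000/542 = 594.92959.
Rural: Wₕ = 0.50955595; term = 0.50955595²·(1 − 0.07623205)·63670/1502 = 10.167439.
Sum = 605.09703.
SE = √(605.09703) = 24.5987.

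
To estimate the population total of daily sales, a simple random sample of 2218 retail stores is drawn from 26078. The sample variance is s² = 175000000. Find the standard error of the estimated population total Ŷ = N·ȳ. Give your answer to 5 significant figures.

7.0067 × 10^6

Var(Ŷ) = N²·Var(ȳ) = N²·(1 − n/N)·s²/n.
f = 2218/26078 = 0.08505253; Var(ȳ) = 0.91494747·175000000/2218 = 72189.273.
Var(Ŷ) = 26078² · 72189.273 = 4.9093187 × 10^13.
SE(Ŷ) = √(4.9093187 × 10^13) = 7.0067 × 10^6.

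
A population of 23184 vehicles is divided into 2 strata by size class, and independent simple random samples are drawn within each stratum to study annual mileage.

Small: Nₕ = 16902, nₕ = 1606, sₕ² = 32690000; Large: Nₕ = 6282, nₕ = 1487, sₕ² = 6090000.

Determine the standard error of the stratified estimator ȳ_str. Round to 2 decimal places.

Var(ȳ_str) = Σₕ Wₕ²(1 − fₕ)sₕ²/nₕ with Wₕ = Nₕ/N, N = 23184.
Small: Wₕ = 0.72903727; term = 0.72903727²·(1 − 0.09501834)·32690000/1606 = 9790.5844.
Large: Wₕ = 0.27096273; term = 0.27096273²·(1 − 0.23670805)·6090000/1487 = 229.51767.
Sum = 10020.102.
SE = √(10020.102) = 100.10.

100.10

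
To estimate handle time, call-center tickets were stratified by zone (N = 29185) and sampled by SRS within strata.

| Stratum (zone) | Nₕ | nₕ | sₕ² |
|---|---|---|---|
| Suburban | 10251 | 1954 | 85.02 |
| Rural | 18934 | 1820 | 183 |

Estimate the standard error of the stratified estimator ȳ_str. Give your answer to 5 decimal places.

0.20639

Var(ȳ_str) = Σₕ Wₕ²(1 − fₕ)sₕ²/nₕ with Wₕ = Nₕ/N, N = 29185.
Suburban: Wₕ = 0.35124208; term = 0.35124208²·(1 − 0.19061555)·85.02/1954 = 0.0043447468.
Rural: Wₕ = 0.64875792; term = 0.64875792²·(1 − 0.09612338)·183/1820 = 0.038252005.
Sum = 0.042596752.
SE = √(0.042596752) = 0.20639.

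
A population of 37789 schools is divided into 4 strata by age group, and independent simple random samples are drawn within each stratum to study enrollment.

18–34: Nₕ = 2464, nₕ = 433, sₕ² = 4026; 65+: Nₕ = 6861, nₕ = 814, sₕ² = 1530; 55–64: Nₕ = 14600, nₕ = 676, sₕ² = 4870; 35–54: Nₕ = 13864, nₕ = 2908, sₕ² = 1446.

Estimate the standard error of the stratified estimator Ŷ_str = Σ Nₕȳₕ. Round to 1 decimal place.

40799.2

Var(Ŷ_str) = Σₕ Nₕ²(1 − fₕ)sₕ²/nₕ.
18–34: 2464²·(1 − 433/2464)·4026/433 = 4.6530369 × 10^7.
65+: 6861²·(1 − 814/6861)·1530/814 = 7.7982008 × 10^7.
55–64: 14600²·(1 − 676/14600)·4870/676 = 1.4645329 × 10^9.
35–54: 13864²·(1 − 2908/13864)·1446/2908 = 7.5529127 × 10^7.
Sum = 1.6645744 × 10^9.
SE = √(1.6645744 × 10^9) = 40799.2.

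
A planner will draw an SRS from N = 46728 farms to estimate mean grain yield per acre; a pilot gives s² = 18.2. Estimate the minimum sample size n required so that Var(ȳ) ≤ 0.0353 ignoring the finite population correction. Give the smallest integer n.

Without fpc, n₀ = s²/D = 18.2/0.0353 = 515.5807.
Rounding up, n = 516.

516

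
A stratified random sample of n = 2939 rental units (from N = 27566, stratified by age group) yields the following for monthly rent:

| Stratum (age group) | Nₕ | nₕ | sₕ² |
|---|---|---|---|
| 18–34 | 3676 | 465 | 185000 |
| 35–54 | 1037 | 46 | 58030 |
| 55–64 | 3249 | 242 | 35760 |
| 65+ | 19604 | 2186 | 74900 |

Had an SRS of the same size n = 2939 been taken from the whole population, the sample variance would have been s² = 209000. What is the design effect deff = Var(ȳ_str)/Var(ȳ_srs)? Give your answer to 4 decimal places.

Var(ȳ_str) = Σ Wₕ²(1−fₕ)sₕ²/nₕ with Wₕ = Nₕ/27566:
  18–34: (3676/27566)²·(1−465/3676)·185000/465 = 6.1799802
  35–54: (1037/27566)²·(1−46/1037)·58030/46 = 1.706081
  55–64: (3249/27566)²·(1−242/3249)·35760/242 = 1.8998433
  65+: (19604/27566)²·(1−2186/19604)·74900/2186 = 15.396682
  → Var(ȳ_str) = 25.182587.
Var(ȳ_srs) = (1 − 2939/27566)·209000/2939 = 63.53082.
deff = 25.182587 / 63.53082 = 0.3964.

0.3964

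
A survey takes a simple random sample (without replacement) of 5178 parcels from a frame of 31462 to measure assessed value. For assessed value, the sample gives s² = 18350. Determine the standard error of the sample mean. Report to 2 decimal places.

1.72

Under SRS without replacement, Var(ȳ) = (1 − f)·s²/n with f = n/N = 5178/31462 = 0.16457949.
Var(ȳ) = (1 − 0.16457949)·18350/5178 = 0.83542051·3.5438393 = 2.960596.
SE(ȳ) = √(2.960596) = 1.72.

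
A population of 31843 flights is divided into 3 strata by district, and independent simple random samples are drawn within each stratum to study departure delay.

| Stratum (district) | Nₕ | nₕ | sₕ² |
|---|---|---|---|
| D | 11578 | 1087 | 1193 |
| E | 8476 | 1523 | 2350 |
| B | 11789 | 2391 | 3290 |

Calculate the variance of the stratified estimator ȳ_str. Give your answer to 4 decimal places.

Var(ȳ_str) = Σₕ Wₕ²(1 − fₕ)sₕ²/nₕ with Wₕ = Nₕ/N, N = 31843.
D: Wₕ = 0.36359639; term = 0.36359639²·(1 − 0.09388495)·1193/1087 = 0.13147203.
E: Wₕ = 0.26618095; term = 0.26618095²·(1 − 0.17968381)·2350/1523 = 0.089681566.
B: Wₕ = 0.37022265; term = 0.37022265²·(1 − 0.20281618)·3290/2391 = 0.15034908.
Sum = 0.37150268.

0.3715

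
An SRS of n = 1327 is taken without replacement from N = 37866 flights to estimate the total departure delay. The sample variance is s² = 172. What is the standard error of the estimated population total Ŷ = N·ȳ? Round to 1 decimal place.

Var(Ŷ) = N²·Var(ȳ) = N²·(1 − n/N)·s²/n.
f = 1327/37866 = 0.03504463; Var(ȳ) = 0.96495537·172/1327 = 0.12507334.
Var(Ŷ) = 37866² · 0.12507334 = 1.793344 × 10^8.
SE(Ŷ) = √(1.793344 × 10^8) = 13391.6.

13391.6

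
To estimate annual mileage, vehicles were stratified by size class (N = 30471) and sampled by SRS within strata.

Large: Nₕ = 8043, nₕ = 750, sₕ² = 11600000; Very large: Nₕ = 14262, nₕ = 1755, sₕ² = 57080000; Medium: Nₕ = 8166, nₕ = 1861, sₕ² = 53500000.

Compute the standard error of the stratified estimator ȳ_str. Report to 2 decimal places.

93.91

Var(ȳ_str) = Σₕ Wₕ²(1 − fₕ)sₕ²/nₕ with Wₕ = Nₕ/N, N = 30471.
Large: Wₕ = 0.26395589; term = 0.26395589²·(1 − 0.09324879)·11600000/750 = 977.11931.
Very large: Wₕ = 0.46805159; term = 0.46805159²·(1 − 0.12305427)·57080000/1755 = 6248.3739.
Medium: Wₕ = 0.26799252; term = 0.26799252²·(1 − 0.22789615)·53500000/1861 = 1594.1473.
Sum = 8819.6405.
SE = √(8819.6405) = 93.91.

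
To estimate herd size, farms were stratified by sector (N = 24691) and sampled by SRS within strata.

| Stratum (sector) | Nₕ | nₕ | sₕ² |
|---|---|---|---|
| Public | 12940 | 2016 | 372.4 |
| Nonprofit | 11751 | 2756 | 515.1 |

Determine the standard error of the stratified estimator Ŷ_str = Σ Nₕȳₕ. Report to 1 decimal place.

6772.5

Var(Ŷ_str) = Σₕ Nₕ²(1 − fₕ)sₕ²/nₕ.
Public: 12940²·(1 − 2016/12940)·372.4/2016 = 2.6111698 × 10^7.
Nonprofit: 11751²·(1 − 2756/11751)·515.1/2756 = 1.9755514 × 10^7.
Sum = 4.5867212 × 10^7.
SE = √(4.5867212 × 10^7) = 6772.5.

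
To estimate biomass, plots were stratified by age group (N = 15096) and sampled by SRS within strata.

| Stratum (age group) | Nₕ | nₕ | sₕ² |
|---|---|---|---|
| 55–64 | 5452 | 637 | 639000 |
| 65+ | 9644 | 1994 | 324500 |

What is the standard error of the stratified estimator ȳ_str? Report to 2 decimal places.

12.97

Var(ȳ_str) = Σₕ Wₕ²(1 − fₕ)sₕ²/nₕ with Wₕ = Nₕ/N, N = 15096.
55–64: Wₕ = 0.36115527; term = 0.36115527²·(1 − 0.11683786)·639000/637 = 115.55528.
65+: Wₕ = 0.63884473; term = 0.63884473²·(1 − 0.20676068)·324500/1994 = 52.684688.
Sum = 168.23997.
SE = √(168.23997) = 12.97.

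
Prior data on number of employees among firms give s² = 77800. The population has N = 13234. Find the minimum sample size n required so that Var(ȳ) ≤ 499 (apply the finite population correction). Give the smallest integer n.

Without fpc, n₀ = s²/D = 77800/499 = 155.9118.
With fpc, (1 − n/N)·s²/n ≤ D requires n ≥ n₀/(1 + n₀/N) = 155.9118/(1 + 155.9118/13234) = 154.0964.
Rounding up, n = 155.

155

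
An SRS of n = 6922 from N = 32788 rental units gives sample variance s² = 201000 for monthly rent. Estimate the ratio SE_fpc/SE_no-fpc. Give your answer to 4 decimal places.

0.8882

f = n/N = 6922/32788 = 0.21111382.
SE_no-fpc = √(s²/n) = 5.388678; SE_fpc = √((1−f)s²/n) = 4.7861842.
Ratio = √(1−f) = 0.88819265.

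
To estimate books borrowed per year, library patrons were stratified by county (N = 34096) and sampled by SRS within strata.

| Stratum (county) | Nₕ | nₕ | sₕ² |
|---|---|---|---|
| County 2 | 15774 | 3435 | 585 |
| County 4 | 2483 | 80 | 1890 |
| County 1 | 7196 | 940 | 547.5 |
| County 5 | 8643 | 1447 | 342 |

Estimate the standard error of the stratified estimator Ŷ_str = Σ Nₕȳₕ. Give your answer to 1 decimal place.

14663.9

Var(Ŷ_str) = Σₕ Nₕ²(1 − fₕ)sₕ²/nₕ.
County 2: 15774²·(1 − 3435/15774)·585/3435 = 3.3147511 × 10^7.
County 4: 2483²·(1 − 80/2483)·1890/80 = 1.4096208 × 10^8.
County 1: 7196²·(1 − 940/7196)·547.5/940 = 2.6220693 × 10^7.
County 5: 8643²·(1 − 1447/8643)·342/1447 = 1.4699861 × 10^7.
Sum = 2.1503015 × 10^8.
SE = √(2.1503015 × 10^8) = 14663.9.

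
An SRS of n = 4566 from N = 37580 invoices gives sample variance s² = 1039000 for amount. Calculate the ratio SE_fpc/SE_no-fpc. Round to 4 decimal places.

0.9373

f = n/N = 4566/37580 = 0.12150080.
SE_no-fpc = √(s²/n) = 15.084809; SE_fpc = √((1−f)s²/n) = 14.138733.
Ratio = √(1−f) = 0.93728288.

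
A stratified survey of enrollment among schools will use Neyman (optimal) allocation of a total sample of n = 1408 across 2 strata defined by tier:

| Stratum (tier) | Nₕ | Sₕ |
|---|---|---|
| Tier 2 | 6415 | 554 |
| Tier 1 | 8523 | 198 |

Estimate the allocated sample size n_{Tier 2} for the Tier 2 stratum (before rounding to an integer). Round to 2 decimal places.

Neyman allocation: nₕ = n·NₕSₕ / Σⱼ NⱼSⱼ.
Σ NⱼSⱼ = 6415·554 + 8523·198 = 5.241464 × 10^6.
n_{Tier 2} = 1408·6415·554 / (5.241464 × 10^6) = 954.68.

954.68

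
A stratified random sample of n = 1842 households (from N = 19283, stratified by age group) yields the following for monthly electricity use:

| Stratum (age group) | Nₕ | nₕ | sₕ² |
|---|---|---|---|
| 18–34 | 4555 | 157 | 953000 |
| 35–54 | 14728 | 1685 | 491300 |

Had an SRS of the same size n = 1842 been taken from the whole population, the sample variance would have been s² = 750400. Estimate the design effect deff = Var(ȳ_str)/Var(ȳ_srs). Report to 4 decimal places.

1.2963

Var(ȳ_str) = Σ Wₕ²(1−fₕ)sₕ²/nₕ with Wₕ = Nₕ/19283:
  18–34: (4555/19283)²·(1−157/4555)·953000/157 = 327.03004
  35–54: (14728/19283)²·(1−1685/14728)·491300/1685 = 150.63258
  → Var(ȳ_str) = 477.66262.
Var(ȳ_srs) = (1 − 1842/19283)·750400/1842 = 368.46817.
deff = 477.66262 / 368.46817 = 1.2963.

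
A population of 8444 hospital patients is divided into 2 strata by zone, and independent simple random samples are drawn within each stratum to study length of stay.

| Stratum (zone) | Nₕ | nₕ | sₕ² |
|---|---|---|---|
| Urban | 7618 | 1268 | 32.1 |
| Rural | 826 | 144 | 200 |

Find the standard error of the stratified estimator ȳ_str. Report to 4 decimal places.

0.1678

Var(ȳ_str) = Σₕ Wₕ²(1 − fₕ)sₕ²/nₕ with Wₕ = Nₕ/N, N = 8444.
Urban: Wₕ = 0.90217906; term = 0.90217906²·(1 − 0.16644789)·32.1/1268 = 0.017175288.
Rural: Wₕ = 0.09782094; term = 0.09782094²·(1 − 0.17433414)·200/144 = 0.010973255.
Sum = 0.028148543.
SE = √(0.028148543) = 0.1678.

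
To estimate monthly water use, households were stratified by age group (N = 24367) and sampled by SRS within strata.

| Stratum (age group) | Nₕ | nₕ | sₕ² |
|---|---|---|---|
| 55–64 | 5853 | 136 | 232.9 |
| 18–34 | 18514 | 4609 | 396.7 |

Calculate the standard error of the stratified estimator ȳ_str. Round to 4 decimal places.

Var(ȳ_str) = Σₕ Wₕ²(1 − fₕ)sₕ²/nₕ with Wₕ = Nₕ/N, N = 24367.
55–64: Wₕ = 0.24020191; term = 0.24020191²·(1 − 0.02323595)·232.9/136 = 0.09651019.
18–34: Wₕ = 0.75979809; term = 0.75979809²·(1 − 0.24894674)·396.7/4609 = 0.037318366.
Sum = 0.13382856.
SE = √(0.13382856) = 0.3658.

0.3658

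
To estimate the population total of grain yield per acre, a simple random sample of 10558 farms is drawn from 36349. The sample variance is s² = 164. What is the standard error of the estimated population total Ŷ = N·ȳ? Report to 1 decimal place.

Var(Ŷ) = N²·Var(ȳ) = N²·(1 − n/N)·s²/n.
f = 10558/36349 = 0.29046191; Var(ȳ) = 0.70953809·164/10558 = 0.011021429.
Var(Ŷ) = 36349² · 0.011021429 = 1.4562061 × 10^7.
SE(Ŷ) = √(1.4562061 × 10^7) = 3816.0.

3816.0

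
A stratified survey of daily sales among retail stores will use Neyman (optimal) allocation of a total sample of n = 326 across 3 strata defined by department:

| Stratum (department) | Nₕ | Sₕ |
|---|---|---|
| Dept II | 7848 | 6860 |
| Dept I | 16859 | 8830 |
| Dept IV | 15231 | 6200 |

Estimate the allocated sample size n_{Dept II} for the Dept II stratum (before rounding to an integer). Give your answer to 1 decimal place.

Neyman allocation: nₕ = n·NₕSₕ / Σⱼ NⱼSⱼ.
Σ NⱼSⱼ = 7848·6860 + 16859·8830 + 15231·6200 = 2.9713445 × 10^8.
n_{Dept II} = 326·7848·6860 / (2.9713445 × 10^8) = 59.1.

59.1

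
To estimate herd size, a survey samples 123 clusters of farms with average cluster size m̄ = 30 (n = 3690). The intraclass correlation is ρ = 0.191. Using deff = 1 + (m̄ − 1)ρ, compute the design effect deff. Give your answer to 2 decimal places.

6.54

deff = 1 + (30 − 1)·0.191 = 1 + 5.539 = 6.539.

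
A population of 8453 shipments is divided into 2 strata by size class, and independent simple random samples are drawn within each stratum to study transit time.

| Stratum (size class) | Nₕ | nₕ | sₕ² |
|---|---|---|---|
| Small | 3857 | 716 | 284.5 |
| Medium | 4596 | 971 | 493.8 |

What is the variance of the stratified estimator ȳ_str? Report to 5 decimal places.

0.18595

Var(ȳ_str) = Σₕ Wₕ²(1 − fₕ)sₕ²/nₕ with Wₕ = Nₕ/N, N = 8453.
Small: Wₕ = 0.45628771; term = 0.45628771²·(1 − 0.18563651)·284.5/716 = 0.067369773.
Medium: Wₕ = 0.54371229; term = 0.54371229²·(1 − 0.21127067)·493.8/971 = 0.11857637.
Sum = 0.18594614.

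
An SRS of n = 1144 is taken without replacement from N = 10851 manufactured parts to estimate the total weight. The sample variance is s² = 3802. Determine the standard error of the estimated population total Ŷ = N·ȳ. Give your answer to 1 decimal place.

18709.9

Var(Ŷ) = N²·Var(ȳ) = N²·(1 − n/N)·s²/n.
f = 1144/10851 = 0.10542807; Var(ȳ) = 0.89457193·3802/1144 = 2.9730441.
Var(Ŷ) = 10851² · 2.9730441 = 3.500587 × 10^8.
SE(Ŷ) = √(3.500587 × 10^8) = 18709.9.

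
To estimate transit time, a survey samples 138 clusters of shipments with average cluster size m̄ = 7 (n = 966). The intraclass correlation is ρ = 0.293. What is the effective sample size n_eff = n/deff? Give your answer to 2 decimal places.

deff = 1 + (7 − 1)·0.293 = 1 + 1.758 = 2.758.
n_eff = 966 / 2.758 = 350.25.

350.25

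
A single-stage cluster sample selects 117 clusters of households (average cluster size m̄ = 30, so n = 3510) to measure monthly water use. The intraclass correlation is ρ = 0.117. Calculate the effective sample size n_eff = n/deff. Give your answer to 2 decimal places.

799.00

deff = 1 + (30 − 1)·0.117 = 1 + 3.393 = 4.393.
n_eff = 3510 / 4.393 = 799.00.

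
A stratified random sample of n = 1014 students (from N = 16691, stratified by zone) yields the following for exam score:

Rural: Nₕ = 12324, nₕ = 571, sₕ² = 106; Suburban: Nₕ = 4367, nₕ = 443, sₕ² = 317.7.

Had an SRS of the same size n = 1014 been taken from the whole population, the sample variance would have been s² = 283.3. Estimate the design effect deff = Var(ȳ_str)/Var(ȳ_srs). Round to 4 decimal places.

0.5359

Var(ȳ_str) = Σ Wₕ²(1−fₕ)sₕ²/nₕ with Wₕ = Nₕ/16691:
  Rural: (12324/16691)²·(1−571/12324)·106/571 = 0.096517368
  Suburban: (4367/16691)²·(1−443/4367)·317.7/443 = 0.044112428
  → Var(ȳ_str) = 0.1406298.
Var(ȳ_srs) = (1 − 1014/16691)·283.3/1014 = 0.26241534.
deff = 0.1406298 / 0.26241534 = 0.5359.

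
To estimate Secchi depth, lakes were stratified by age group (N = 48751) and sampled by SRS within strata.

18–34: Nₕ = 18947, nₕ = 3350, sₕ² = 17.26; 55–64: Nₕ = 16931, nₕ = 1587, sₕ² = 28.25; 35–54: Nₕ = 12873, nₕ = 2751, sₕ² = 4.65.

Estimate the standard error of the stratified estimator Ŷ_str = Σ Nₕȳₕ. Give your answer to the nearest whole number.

Var(Ŷ_str) = Σₕ Nₕ²(1 − fₕ)sₕ²/nₕ.
18–34: 18947²·(1 − 3350/18947)·17.26/3350 = 1.5225709 × 10^6.
55–64: 16931²·(1 − 1587/16931)·28.25/1587 = 4.6244781 × 10^6.
35–54: 12873²·(1 − 2751/12873)·4.65/2751 = 220246.22.
Sum = 6.3672952 × 10^6.
SE = √(6.3672952 × 10^6) = 2523.

2523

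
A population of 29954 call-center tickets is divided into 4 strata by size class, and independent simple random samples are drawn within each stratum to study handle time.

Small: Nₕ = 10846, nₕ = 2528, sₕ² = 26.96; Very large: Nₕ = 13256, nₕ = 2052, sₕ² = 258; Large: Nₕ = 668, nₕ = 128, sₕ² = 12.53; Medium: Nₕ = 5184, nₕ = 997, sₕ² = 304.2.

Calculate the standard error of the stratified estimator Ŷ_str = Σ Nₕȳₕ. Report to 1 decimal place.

Var(Ŷ_str) = Σₕ Nₕ²(1 − fₕ)sₕ²/nₕ.
Small: 10846²·(1 − 2528/10846)·26.96/2528 = 962124.63.
Very large: 13256²·(1 − 2052/13256)·258/2052 = 1.8673595 × 10^7.
Large: 668²·(1 − 128/668)·12.53/128 = 35311.106.
Medium: 5184²·(1 − 997/5184)·304.2/997 = 6.6226531 × 10^6.
Sum = 2.6293684 × 10^7.
SE = √(2.6293684 × 10^7) = 5127.7.

5127.7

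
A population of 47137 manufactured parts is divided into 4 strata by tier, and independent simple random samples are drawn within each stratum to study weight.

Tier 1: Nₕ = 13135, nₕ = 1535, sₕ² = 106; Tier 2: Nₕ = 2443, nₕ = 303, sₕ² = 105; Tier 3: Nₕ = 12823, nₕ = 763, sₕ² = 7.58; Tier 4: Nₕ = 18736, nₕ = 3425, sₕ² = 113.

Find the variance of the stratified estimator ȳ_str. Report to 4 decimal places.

0.0105

Var(ȳ_str) = Σₕ Wₕ²(1 − fₕ)sₕ²/nₕ with Wₕ = Nₕ/N, N = 47137.
Tier 1: Wₕ = 0.27865583; term = 0.27865583²·(1 − 0.11686334)·106/1535 = 0.0047354546.
Tier 2: Wₕ = 0.05182765; term = 0.05182765²·(1 − 0.12402783)·105/303 = 8.1537996 × 10^-4.
Tier 3: Wₕ = 0.27203683; term = 0.27203683²·(1 − 0.05950246)·7.58/763 = 6.9144516 × 10^-4.
Tier 4: Wₕ = 0.39747969; term = 0.39747969²·(1 − 0.18280316)·113/3425 = 0.004259655.
Sum = 0.010501935.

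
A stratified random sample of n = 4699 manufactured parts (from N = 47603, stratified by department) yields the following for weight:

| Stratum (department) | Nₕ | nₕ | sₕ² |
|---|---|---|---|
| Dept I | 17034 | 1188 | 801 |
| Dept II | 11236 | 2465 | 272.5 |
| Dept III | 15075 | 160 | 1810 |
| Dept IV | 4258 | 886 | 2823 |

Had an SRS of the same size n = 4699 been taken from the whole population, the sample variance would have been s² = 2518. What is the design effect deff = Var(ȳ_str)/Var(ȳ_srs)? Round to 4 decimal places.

2.5422

Var(ȳ_str) = Σ Wₕ²(1−fₕ)sₕ²/nₕ with Wₕ = Nₕ/47603:
  Dept I: (17034/47603)²·(1−1188/17034)·801/1188 = 0.080312607
  Dept II: (11236/47603)²·(1−2465/11236)·272.5/2465 = 0.0048077489
  Dept III: (15075/47603)²·(1−160/15075)·1810/160 = 1.1224591
  Dept IV: (4258/47603)²·(1−886/4258)·2823/886 = 0.020188392
  → Var(ȳ_str) = 1.2277678.
Var(ȳ_srs) = (1 − 4699/47603)·2518/4699 = 0.48296287.
deff = 1.2277678 / 0.48296287 = 2.5422.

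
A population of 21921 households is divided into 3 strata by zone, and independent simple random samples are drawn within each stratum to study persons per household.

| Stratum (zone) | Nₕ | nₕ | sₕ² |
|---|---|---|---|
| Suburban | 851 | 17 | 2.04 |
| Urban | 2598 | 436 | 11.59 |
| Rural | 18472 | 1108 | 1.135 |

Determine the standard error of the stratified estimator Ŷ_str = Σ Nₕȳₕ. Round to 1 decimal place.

Var(Ŷ_str) = Σₕ Nₕ²(1 − fₕ)sₕ²/nₕ.
Suburban: 851²·(1 − 17/851)·2.04/17 = 85168.08.
Urban: 2598²·(1 − 436/2598)·11.59/436 = 149310.99.
Rural: 18472²·(1 − 1108/18472)·1.135/1108 = 328563.86.
Sum = 563042.93.
SE = √(563042.93) = 750.4.

750.4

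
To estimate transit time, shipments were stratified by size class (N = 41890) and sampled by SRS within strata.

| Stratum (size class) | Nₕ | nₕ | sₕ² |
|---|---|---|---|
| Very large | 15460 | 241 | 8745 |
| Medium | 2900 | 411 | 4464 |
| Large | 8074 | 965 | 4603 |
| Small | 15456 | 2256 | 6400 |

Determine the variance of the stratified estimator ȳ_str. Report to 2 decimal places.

5.40

Var(ȳ_str) = Σₕ Wₕ²(1 − fₕ)sₕ²/nₕ with Wₕ = Nₕ/N, N = 41890.
Very large: Wₕ = 0.36906183; term = 0.36906183²·(1 − 0.01558862)·8745/241 = 4.86539.
Medium: Wₕ = 0.06922893; term = 0.06922893²·(1 − 0.14172414)·4464/411 = 0.044677055.
Large: Wₕ = 0.19274290; term = 0.19274290²·(1 − 0.11951945)·4603/965 = 0.15602357.
Small: Wₕ = 0.36896634; term = 0.36896634²·(1 − 0.14596273)·6400/2256 = 0.32983079.
Sum = 5.3959214.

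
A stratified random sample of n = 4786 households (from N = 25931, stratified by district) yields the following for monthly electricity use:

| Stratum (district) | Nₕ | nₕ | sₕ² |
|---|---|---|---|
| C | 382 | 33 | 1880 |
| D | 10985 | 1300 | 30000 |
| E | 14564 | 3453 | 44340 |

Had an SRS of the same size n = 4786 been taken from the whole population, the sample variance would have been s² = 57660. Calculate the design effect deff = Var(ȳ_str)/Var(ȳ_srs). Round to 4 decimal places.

Var(ȳ_str) = Σ Wₕ²(1−fₕ)sₕ²/nₕ with Wₕ = Nₕ/25931:
  C: (382/25931)²·(1−33/382)·1880/33 = 0.011295206
  D: (10985/25931)²·(1−1300/10985)·30000/1300 = 3.6512289
  E: (14564/25931)²·(1−3453/14564)·44340/3453 = 3.0902556
  → Var(ȳ_str) = 6.7527797.
Var(ȳ_srs) = (1 − 4786/25931)·57660/4786 = 9.8240456.
deff = 6.7527797 / 9.8240456 = 0.6874.

0.6874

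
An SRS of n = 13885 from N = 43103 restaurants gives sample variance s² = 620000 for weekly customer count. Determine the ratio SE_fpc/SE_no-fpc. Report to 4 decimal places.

0.8233

f = n/N = 13885/43103 = 0.32213535.
SE_no-fpc = √(s²/n) = 6.6822528; SE_fpc = √((1−f)s²/n) = 5.5016682.
Ratio = √(1−f) = 0.82332536.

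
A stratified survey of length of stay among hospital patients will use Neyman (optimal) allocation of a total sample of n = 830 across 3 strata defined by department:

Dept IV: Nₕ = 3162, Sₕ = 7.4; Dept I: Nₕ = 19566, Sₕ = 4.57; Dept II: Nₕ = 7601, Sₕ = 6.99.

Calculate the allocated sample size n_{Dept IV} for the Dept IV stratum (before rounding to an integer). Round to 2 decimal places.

Neyman allocation: nₕ = n·NₕSₕ / Σⱼ NⱼSⱼ.
Σ NⱼSⱼ = 3162·7.4 + 19566·4.57 + 7601·6.99 = 165946.41.
n_{Dept IV} = 830·3162·7.4 / 165946.41 = 117.03.

117.03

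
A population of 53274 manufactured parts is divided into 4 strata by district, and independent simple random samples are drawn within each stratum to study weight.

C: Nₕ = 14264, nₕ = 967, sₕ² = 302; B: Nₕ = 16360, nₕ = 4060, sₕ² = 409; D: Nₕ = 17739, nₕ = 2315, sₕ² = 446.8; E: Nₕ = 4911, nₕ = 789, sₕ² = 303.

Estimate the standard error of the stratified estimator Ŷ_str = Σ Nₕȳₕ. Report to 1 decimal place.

Var(Ŷ_str) = Σₕ Nₕ²(1 − fₕ)sₕ²/nₕ.
C: 14264²·(1 − 967/14264)·302/967 = 5.9234601 × 10^7.
B: 16360²·(1 − 4060/16360)·409/4060 = 2.0271491 × 10^7.
D: 17739²·(1 − 2315/17739)·446.8/2315 = 5.2806614 × 10^7.
E: 4911²·(1 − 789/4911)·303/789 = 7.7739823 × 10^6.
Sum = 1.4008669 × 10^8.
SE = √(1.4008669 × 10^8) = 11835.8.

11835.8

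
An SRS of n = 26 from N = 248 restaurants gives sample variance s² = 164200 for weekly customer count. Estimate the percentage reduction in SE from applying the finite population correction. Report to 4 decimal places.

5.3870

f = n/N = 26/248 = 0.10483871.
SE_no-fpc = √(s²/n) = 79.469394; SE_fpc = √((1−f)s²/n) = 75.188349.
Ratio = √(1−f) = 0.94612964. Reduction = 100·(1 − 0.94612964) = 5.3870%.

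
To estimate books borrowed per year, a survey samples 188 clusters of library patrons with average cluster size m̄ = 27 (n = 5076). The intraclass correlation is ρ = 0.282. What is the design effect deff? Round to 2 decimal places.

deff = 1 + (27 − 1)·0.282 = 1 + 7.332 = 8.332.

8.33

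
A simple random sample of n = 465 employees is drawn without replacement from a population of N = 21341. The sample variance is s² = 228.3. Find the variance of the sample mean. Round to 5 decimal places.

0.48027

Under SRS without replacement, Var(ȳ) = (1 − f)·s²/n with f = n/N = 465/21341 = 0.02178904.
Var(ȳ) = (1 − 0.02178904)·228.3/465 = 0.97821096·0.49096774 = 0.48027002.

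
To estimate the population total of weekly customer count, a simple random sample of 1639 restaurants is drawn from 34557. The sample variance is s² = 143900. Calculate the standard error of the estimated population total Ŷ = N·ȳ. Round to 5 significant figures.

316030

Var(Ŷ) = N²·Var(ȳ) = N²·(1 − n/N)·s²/n.
f = 1639/34557 = 0.04742889; Var(ȳ) = 0.95257111·143900/1639 = 83.633303.
Var(Ŷ) = 34557² · 83.633303 = 9.987374 × 10^10.
SE(Ŷ) = √(9.987374 × 10^10) = 316030.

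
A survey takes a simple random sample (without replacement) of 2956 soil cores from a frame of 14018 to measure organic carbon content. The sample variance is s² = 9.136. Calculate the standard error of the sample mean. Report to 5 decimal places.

0.04939

Under SRS without replacement, Var(ȳ) = (1 − f)·s²/n with f = n/N = 2956/14018 = 0.21087174.
Var(ȳ) = (1 − 0.21087174)·9.136/2956 = 0.78912826·0.0030906631 = 0.0024389296.
SE(ȳ) = √(0.0024389296) = 0.04939.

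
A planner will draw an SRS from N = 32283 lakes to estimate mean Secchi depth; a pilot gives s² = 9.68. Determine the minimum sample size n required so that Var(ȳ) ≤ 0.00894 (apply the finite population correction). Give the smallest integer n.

Without fpc, n₀ = s²/D = 9.68/0.00894 = 1082.7740.
With fpc, (1 − n/N)·s²/n ≤ D requires n ≥ n₀/(1 + n₀/N) = 1082.7740/(1 + 1082.7740/32283) = 1047.6362.
Rounding up, n = 1048.

1048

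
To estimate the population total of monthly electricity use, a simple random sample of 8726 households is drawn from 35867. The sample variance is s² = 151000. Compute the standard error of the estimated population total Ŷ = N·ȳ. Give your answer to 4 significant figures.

129800

Var(Ŷ) = N²·Var(ȳ) = N²·(1 − n/N)·s²/n.
f = 8726/35867 = 0.24328770; Var(ȳ) = 0.75671230·151000/8726 = 13.094609.
Var(Ŷ) = 35867² · 13.094609 = 1.6845451 × 10^10.
SE(Ŷ) = √(1.6845451 × 10^10) = 129800.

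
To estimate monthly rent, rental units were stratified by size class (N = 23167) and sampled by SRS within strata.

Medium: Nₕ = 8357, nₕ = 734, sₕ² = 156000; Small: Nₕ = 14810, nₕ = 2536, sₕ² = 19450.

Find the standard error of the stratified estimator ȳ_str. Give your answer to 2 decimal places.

5.27

Var(ȳ_str) = Σₕ Wₕ²(1 − fₕ)sₕ²/nₕ with Wₕ = Nₕ/N, N = 23167.
Medium: Wₕ = 0.36072862; term = 0.36072862²·(1 − 0.08783056)·156000/734 = 25.22698.
Small: Wₕ = 0.63927138; term = 0.63927138²·(1 − 0.17123565)·19450/2536 = 2.597598.
Sum = 27.824578.
SE = √(27.824578) = 5.27.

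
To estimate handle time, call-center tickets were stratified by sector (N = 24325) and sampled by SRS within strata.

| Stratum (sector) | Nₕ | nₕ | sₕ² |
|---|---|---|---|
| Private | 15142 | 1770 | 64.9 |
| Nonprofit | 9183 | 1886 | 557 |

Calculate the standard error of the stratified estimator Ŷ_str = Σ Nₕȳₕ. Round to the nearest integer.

5217

Var(Ŷ_str) = Σₕ Nₕ²(1 − fₕ)sₕ²/nₕ.
Private: 15142²·(1 − 1770/15142)·64.9/1770 = 7.4242235 × 10^6.
Nonprofit: 9183²·(1 − 1886/9183)·557/1886 = 1.9789847 × 10^7.
Sum = 2.7214071 × 10^7.
SE = √(2.7214071 × 10^7) = 5217.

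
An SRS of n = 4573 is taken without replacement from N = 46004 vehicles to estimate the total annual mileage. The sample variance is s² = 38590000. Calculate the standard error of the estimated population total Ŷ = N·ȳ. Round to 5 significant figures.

Var(Ŷ) = N²·Var(ȳ) = N²·(1 − n/N)·s²/n.
f = 4573/46004 = 0.09940440; Var(ȳ) = 0.90059560·38590000/4573 = 7599.8216.
Var(Ŷ) = 46004² · 7599.8216 = 1.6084019 × 10^13.
SE(Ŷ) = √(1.6084019 × 10^13) = 4.0105 × 10^6.

4.0105 × 10^6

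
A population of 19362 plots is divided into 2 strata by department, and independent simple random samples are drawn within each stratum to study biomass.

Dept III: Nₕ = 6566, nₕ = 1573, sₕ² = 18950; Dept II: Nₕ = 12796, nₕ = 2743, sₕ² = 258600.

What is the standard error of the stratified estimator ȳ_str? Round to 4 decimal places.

Var(ȳ_str) = Σₕ Wₕ²(1 − fₕ)sₕ²/nₕ with Wₕ = Nₕ/N, N = 19362.
Dept III: Wₕ = 0.33911786; term = 0.33911786²·(1 − 0.23956747)·18950/1573 = 1.0535193.
Dept II: Wₕ = 0.66088214; term = 0.66088214²·(1 − 0.21436386)·258600/2743 = 32.349844.
Sum = 33.403363.
SE = √(33.403363) = 5.7796.

5.7796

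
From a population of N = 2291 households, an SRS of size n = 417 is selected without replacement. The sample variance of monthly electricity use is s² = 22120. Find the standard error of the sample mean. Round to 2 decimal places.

Under SRS without replacement, Var(ȳ) = (1 − f)·s²/n with f = n/N = 417/2291 = 0.18201659.
Var(ȳ) = (1 − 0.18201659)·22120/417 = 0.81798341·53.045564 = 43.390391.
SE(ȳ) = √(43.390391) = 6.59.

6.59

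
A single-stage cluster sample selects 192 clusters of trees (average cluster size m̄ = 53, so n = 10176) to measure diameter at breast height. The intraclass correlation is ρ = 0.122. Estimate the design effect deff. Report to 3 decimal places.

7.344

deff = 1 + (53 − 1)·0.122 = 1 + 6.344 = 7.344.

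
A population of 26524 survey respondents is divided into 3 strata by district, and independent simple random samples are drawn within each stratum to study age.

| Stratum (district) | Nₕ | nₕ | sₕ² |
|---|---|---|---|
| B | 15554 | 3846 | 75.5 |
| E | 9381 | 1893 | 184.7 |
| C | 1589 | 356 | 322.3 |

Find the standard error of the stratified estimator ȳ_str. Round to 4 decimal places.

0.1317

Var(ȳ_str) = Σₕ Wₕ²(1 − fₕ)sₕ²/nₕ with Wₕ = Nₕ/N, N = 26524.
B: Wₕ = 0.58641231; term = 0.58641231²·(1 − 0.24726758)·75.5/3846 = 0.0050814124.
E: Wₕ = 0.35367969; term = 0.35367969²·(1 − 0.20179085)·184.7/1893 = 0.0097421142.
C: Wₕ = 0.05990801; term = 0.05990801²·(1 − 0.22404028)·322.3/356 = 0.0025212693.
Sum = 0.017344796.
SE = √(0.017344796) = 0.1317.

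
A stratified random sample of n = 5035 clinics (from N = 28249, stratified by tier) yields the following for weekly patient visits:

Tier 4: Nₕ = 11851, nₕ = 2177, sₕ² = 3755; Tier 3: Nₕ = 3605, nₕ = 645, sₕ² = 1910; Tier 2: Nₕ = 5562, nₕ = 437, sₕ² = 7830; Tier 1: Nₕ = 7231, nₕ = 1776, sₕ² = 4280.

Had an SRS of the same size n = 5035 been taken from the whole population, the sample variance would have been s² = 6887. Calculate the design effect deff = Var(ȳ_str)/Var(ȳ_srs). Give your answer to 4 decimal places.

Var(ȳ_str) = Σ Wₕ²(1−fₕ)sₕ²/nₕ with Wₕ = Nₕ/28249:
  Tier 4: (11851/28249)²·(1−2177/11851)·3755/2177 = 0.24780293
  Tier 3: (3605/28249)²·(1−645/3605)·1910/645 = 0.0395972
  Tier 2: (5562/28249)²·(1−437/5562)·7830/437 = 0.64002807
  Tier 1: (7231/28249)²·(1−1776/7231)·4280/1776 = 0.11912085
  → Var(ȳ_str) = 1.0465491.
Var(ȳ_srs) = (1 − 5035/28249)·6887/5035 = 1.124029.
deff = 1.0465491 / 1.124029 = 0.9311.

0.9311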